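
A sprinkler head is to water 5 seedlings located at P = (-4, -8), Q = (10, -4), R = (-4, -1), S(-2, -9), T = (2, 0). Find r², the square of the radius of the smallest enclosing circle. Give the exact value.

The minimum enclosing circle of a finite set is fixed by two of the points (as a diameter) or three (as a circumcircle).
The minimum enclosing circle is determined by three boundary points: P, Q, R.
Their circumcentre is (18/7, -4.5) with r² = 10865/196.
The farthest remaining point S is at distance² 8065/196 ≤ 10865/196.

10865/196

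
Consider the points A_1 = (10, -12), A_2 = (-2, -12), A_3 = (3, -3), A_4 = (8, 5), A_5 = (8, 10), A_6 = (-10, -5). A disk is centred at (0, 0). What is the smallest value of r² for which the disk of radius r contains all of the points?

The required radius is the distance from (0, 0) to the farthest point.
Squared distances: 244, 148, 18, 89, 164, 125.
Maximum is 244, attained at A_1.

244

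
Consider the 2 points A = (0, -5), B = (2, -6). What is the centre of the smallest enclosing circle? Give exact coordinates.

The smallest circle enclosing two points has them as diameter endpoints.
Centre = midpoint = (1, -5.5); r² = |AB|²/4 = 5/4 = 1.25.
Centre = (1, -5.5).

(1, -5.5)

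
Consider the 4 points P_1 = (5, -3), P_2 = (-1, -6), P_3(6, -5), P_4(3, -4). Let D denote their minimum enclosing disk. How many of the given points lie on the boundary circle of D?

The minimum enclosing circle of a finite set is fixed by two of the points (as a diameter) or three (as a circumcircle).
The farthest pair is P_2–P_3 with squared distance 50. The circle on this segment as diameter has centre (2.5, -5.5) and r² = 50/4 = 12.5.
Check P_1: distance² to centre = 12.5 ≤ 12.5, so it lies inside.
All remaining points lie in this disk, and no smaller disk contains both endpoints, so this is the minimum enclosing circle.
The points at distance exactly r from the centre are P_1, P_2, P_3 — 3 points.

3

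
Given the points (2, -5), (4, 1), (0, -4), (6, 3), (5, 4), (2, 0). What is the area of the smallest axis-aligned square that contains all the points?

The bounding box has width 6 and height 9.
An axis-aligned square enclosing the set must have side ≥ max(width, height).
So the minimum side is max(6, 9) = 9.
Area = 9² = 81.

81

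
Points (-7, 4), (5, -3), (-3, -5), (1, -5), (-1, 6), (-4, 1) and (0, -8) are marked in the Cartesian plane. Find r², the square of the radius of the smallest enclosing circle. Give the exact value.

The minimum enclosing circle of a finite set is fixed by two of the points (as a diameter) or three (as a circumcircle).
The minimum enclosing circle is determined by three boundary points: (-7, 4), (5, -3), (0, -8).
Their circumcentre is (-73/38, -41/38) with r² = 37249/722.
The farthest remaining point (-1, 6) is at distance² 36793/722 ≤ 37249/722.

37249/722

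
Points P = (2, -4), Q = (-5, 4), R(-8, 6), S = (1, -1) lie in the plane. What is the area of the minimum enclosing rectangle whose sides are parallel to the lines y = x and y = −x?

20

In coordinates u = x + y, v = x − y the rectangle is axis-aligned; the map (x,y)→(u,v) scales areas by 2.
u-values: -2, -1, -2, 0; range = 0 − (-2) = 2.
v-values: 6, -9, -14, 2; range = 6 − (-14) = 20.
Area = (2 × 20) / 2 = 20.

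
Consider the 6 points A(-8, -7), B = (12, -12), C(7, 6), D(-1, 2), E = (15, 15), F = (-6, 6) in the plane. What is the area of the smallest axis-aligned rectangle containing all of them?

x ranges over [-8, 15], width 23.
y ranges over [-12, 15], height 27.
Area = 23 × 27 = 621.

621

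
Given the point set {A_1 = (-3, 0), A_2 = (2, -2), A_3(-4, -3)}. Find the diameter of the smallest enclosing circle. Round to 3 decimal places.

6.093

Side lengths²: A_1A_2² = 29, A_1A_3² = 10, A_2A_3² = 37.
Since A_2A_3² = 37 < 29 + 10 = 39, the triangle is acute, so the smallest enclosing circle is the circumcircle.
Circumcentre = (-35/34, -79/34), r² = 5365/578.
Diameter = 2r = 2√(5365/578) ≈ 6.093.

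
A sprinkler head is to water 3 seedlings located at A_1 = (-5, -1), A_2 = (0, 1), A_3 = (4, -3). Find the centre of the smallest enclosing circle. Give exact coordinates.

Side lengths²: A_1A_2² = 29, A_1A_3² = 85, A_2A_3² = 32.
Since A_1A_3² = 85 ≥ 32 + 29 = 61, the angle opposite A_1A_3 is not acute, so the smallest enclosing circle has A_1A_3 as diameter.
Centre = midpoint of A_1A_3 = (-0.5, -2), r² = 85/4 = 21.25.
Centre = (-0.5, -2).

(-0.5, -2)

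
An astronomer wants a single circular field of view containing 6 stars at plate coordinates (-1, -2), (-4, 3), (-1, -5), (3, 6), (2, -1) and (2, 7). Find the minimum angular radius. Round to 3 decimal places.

6.185

The minimum enclosing circle of a finite set is fixed by two of the points (as a diameter) or three (as a circumcircle).
The farthest pair is (-1, -5)–(2, 7) with squared distance 153. The circle on this segment as diameter has centre (0.5, 1) and r² = 153/4 = 38.25.
Check (-1, -2): distance² to centre = 11.25 ≤ 38.25, so it lies inside.
All remaining points lie in this disk, and no smaller disk contains both endpoints, so this is the minimum enclosing circle.
r = √(38.25) ≈ 6.185.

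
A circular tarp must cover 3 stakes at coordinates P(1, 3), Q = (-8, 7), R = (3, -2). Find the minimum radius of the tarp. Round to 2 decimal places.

Side lengths²: PQ² = 97, PR² = 29, QR² = 202.
Since QR² = 202 ≥ 97 + 29 = 126, the angle opposite QR is not acute, so the smallest enclosing circle has QR as diameter.
Centre = midpoint of QR = (-2.5, 2.5), r² = 202/4 = 50.5.
r = √(50.5) ≈ 7.11.

7.11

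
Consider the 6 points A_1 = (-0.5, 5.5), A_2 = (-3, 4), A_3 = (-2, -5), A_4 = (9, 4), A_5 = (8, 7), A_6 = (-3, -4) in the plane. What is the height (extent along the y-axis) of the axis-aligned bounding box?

12

max y = 7, min y = -5, so height = 12.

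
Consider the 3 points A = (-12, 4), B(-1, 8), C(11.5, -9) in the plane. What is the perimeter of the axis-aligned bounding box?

81

Width = max x − min x = 11.5 − (-12) = 23.5.
Height = max y − min y = 8 − (-9) = 17.
Perimeter = 2(23.5 + 17) = 81.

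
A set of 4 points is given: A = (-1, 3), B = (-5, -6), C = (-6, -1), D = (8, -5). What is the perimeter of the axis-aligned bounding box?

46

Width = max x − min x = 8 − (-6) = 14.
Height = max y − min y = 3 − (-6) = 9.
Perimeter = 2(14 + 9) = 46.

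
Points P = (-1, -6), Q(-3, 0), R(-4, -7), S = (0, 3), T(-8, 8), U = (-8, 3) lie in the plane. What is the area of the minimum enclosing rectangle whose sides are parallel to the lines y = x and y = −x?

In coordinates u = x + y, v = x − y the rectangle is axis-aligned; the map (x,y)→(u,v) scales areas by 2.
u-values: -7, -3, -11, 3, 0, -5; range = 3 − (-11) = 14.
v-values: 5, -3, 3, -3, -16, -11; range = 5 − (-16) = 21.
Area = (14 × 21) / 2 = 147.

147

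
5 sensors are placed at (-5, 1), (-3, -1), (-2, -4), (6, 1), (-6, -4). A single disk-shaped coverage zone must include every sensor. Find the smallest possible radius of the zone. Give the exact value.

The farthest pair is (6, 1)–(-6, -4) with squared distance 169. The circle on this segment as diameter has centre (0, -1.5) and r² = 169/4 = 42.25.
Check (-5, 1): distance² to centre = 31.25 ≤ 42.25, so it lies inside.
All remaining points lie in this disk, and no smaller disk contains both endpoints, so this is the minimum enclosing circle.
r = √(42.25) = 6.5.

6.5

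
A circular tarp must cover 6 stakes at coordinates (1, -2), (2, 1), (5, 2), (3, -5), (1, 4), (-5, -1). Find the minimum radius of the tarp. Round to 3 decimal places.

5.311

By Welzl's lemma the MEC is supported by two points (diametrically opposite) or three points (on a circumcircle).
The minimum enclosing circle is determined by three boundary points: (5, 2), (3, -5), (-5, -1).
Their circumcentre is (0.28125, -0.4375) with r² = 28.2080078125.
The farthest remaining point (1, 4) is at distance² 20.2080078125 ≤ 28.2080078125.
r = √(28.2080078125) ≈ 5.311.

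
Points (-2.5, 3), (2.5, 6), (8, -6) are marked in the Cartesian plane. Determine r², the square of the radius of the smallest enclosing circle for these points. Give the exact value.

3485/72

Call the three points A, B, C in the order given.
Side lengths²: AB² = 34, AC² = 191.25, BC² = 174.25.
Since AC² = 191.25 < 174.25 + 34 = 208.25, the triangle is acute, so the smallest enclosing circle is the circumcircle.
Circumcentre = (3.25, -11/12), r² = 3485/72.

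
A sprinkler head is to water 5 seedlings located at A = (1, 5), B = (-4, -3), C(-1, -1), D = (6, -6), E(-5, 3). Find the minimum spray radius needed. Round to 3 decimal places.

The minimum enclosing circle of a finite set is fixed by two of the points (as a diameter) or three (as a circumcircle).
The farthest pair is D–E with squared distance 202. The circle on this segment as diameter has centre (0.5, -1.5) and r² = 202/4 = 50.5.
Check A: distance² to centre = 42.5 ≤ 50.5, so it lies inside.
All remaining points lie in this disk, and no smaller disk contains both endpoints, so this is the minimum enclosing circle.
r = √(50.5) ≈ 7.106.

7.106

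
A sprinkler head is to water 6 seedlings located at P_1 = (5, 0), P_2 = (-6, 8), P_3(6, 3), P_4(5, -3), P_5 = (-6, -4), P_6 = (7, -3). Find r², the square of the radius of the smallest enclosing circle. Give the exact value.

A smallest enclosing disk is always determined by at most three of the input points on its boundary.
The minimum enclosing circle is determined by three boundary points: P_2, P_5, P_6.
Their circumcentre is (1/13, 2) with r² = 12325/169.
The farthest remaining point P_4 is at distance² 8321/169 ≤ 12325/169.

12325/169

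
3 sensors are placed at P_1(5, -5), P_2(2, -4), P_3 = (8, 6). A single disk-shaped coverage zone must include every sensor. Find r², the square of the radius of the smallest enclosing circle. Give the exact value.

5525/162

Side lengths²: P_1P_2² = 10, P_1P_3² = 130, P_2P_3² = 136.
Since P_2P_3² = 136 < 130 + 10 = 140, the triangle is acute, so the smallest enclosing circle is the circumcircle.
Circumcentre = (95/18, 5/6), r² = 5525/162.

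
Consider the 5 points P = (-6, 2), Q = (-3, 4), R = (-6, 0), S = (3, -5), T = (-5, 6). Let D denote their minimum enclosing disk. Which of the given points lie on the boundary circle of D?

By Welzl's lemma the MEC is supported by two points (diametrically opposite) or three points (on a circumcircle).
The farthest pair is S–T with squared distance 185. The circle on this segment as diameter has centre (-1, 0.5) and r² = 185/4 = 46.25.
Check P: distance² to centre = 27.25 ≤ 46.25, so it lies inside.
All remaining points lie in this disk, and no smaller disk contains both endpoints, so this is the minimum enclosing circle.
The points at distance exactly r from the centre are S, T — 2 points.

S, T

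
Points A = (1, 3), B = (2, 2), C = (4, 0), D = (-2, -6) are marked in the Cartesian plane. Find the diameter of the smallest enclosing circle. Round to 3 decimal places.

By Welzl's lemma the MEC is supported by two points (diametrically opposite) or three points (on a circumcircle).
The farthest pair is A–D with squared distance 90. The circle on this segment as diameter has centre (-0.5, -1.5) and r² = 90/4 = 22.5.
Check B: distance² to centre = 18.5 ≤ 22.5, so it lies inside.
All remaining points lie in this disk, and no smaller disk contains both endpoints, so this is the minimum enclosing circle.
Diameter = 2r = 2√(22.5) ≈ 9.487.

9.487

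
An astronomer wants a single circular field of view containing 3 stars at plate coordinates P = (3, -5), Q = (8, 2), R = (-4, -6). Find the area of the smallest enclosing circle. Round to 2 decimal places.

Side lengths²: PQ² = 74, PR² = 50, QR² = 208.
Since QR² = 208 ≥ 74 + 50 = 124, the angle opposite QR is not acute, so the smallest enclosing circle has QR as diameter.
Centre = midpoint of QR = (2, -2), r² = 208/4 = 52.
Area = π·r² = π·52 ≈ 163.36.

163.36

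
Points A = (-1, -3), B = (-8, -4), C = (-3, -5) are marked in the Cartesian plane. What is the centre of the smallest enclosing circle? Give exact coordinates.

Side lengths²: AB² = 50, AC² = 8, BC² = 26.
Since AB² = 50 ≥ 26 + 8 = 34, the angle opposite AB is not acute, so the smallest enclosing circle has AB as diameter.
Centre = midpoint of AB = (-4.5, -3.5), r² = 50/4 = 12.5.
Centre = (-4.5, -3.5).

(-4.5, -3.5)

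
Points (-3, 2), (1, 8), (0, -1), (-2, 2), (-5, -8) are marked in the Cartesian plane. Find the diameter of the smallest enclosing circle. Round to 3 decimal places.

17.088

The farthest pair is (1, 8)–(-5, -8) with squared distance 292. The circle on this segment as diameter has centre (-2, 0) and r² = 292/4 = 73.
Check (-3, 2): distance² to centre = 5 ≤ 73, so it lies inside.
All remaining points lie in this disk, and no smaller disk contains both endpoints, so this is the minimum enclosing circle.
Diameter = 2r = 2√73 ≈ 17.088.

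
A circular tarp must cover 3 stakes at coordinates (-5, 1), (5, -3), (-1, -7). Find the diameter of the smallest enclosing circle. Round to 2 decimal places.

Call the three points A, B, C in the order given.
Side lengths²: AB² = 116, AC² = 80, BC² = 52.
Since AB² = 116 < 80 + 52 = 132, the triangle is acute, so the smallest enclosing circle is the circumcircle.
Circumcentre = (-0.25, -1.625), r² = 29.453125.
Diameter = 2r = 2√(29.453125) ≈ 10.85.

10.85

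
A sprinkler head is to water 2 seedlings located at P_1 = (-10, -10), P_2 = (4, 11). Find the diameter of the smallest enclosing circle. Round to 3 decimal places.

The smallest circle enclosing two points has them as diameter endpoints.
Centre = midpoint = (-3, 0.5); r² = |P_1P_2|²/4 = 637/4 = 159.25.
Diameter = 2r = 2√(159.25) ≈ 25.239.

25.239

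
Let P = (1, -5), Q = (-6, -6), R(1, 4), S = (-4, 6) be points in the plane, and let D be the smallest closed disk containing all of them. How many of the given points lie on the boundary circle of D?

The minimum enclosing circle of a finite set is fixed by two of the points (as a diameter) or three (as a circumcircle).
The minimum enclosing circle is determined by three boundary points: P, Q, S.
Their circumcentre is (-133/41, -12/41) with r² = 67525/1681.
The farthest remaining point R is at distance² 61252/1681 ≤ 67525/1681.
The points at distance exactly r from the centre are P, Q, S — 3 points.

3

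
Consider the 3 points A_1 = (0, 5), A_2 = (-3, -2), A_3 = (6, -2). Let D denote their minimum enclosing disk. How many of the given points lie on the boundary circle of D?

Side lengths²: A_1A_2² = 58, A_1A_3² = 85, A_2A_3² = 81.
Since A_1A_3² = 85 < 81 + 58 = 139, the triangle is acute, so the smallest enclosing circle is the circumcircle.
Circumcentre = (1.5, 3/14), r² = 2465/98.
The points at distance exactly r from the centre are A_1, A_2, A_3 — 3 points.

3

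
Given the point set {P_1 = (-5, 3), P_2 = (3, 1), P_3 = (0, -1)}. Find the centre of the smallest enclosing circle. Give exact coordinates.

(-1, 2)

Side lengths²: P_1P_2² = 68, P_1P_3² = 41, P_2P_3² = 13.
Since P_1P_2² = 68 ≥ 41 + 13 = 54, the angle opposite P_1P_2 is not acute, so the smallest enclosing circle has P_1P_2 as diameter.
Centre = midpoint of P_1P_2 = (-1, 2), r² = 68/4 = 17.
Centre = (-1, 2).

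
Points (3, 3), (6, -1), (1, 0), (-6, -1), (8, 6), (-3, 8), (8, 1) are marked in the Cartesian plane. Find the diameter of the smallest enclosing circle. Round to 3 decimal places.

A smallest enclosing disk is always determined by at most three of the input points on its boundary.
The farthest pair is (-6, -1)–(8, 6) with squared distance 245. The circle on this segment as diameter has centre (1, 2.5) and r² = 245/4 = 61.25.
Check (3, 3): distance² to centre = 4.25 ≤ 61.25, so it lies inside.
All remaining points lie in this disk, and no smaller disk contains both endpoints, so this is the minimum enclosing circle.
Diameter = 2r = 2√(61.25) ≈ 15.652.

15.652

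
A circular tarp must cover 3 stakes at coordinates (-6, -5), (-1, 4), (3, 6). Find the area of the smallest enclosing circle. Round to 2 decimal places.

158.65

Call the three points A, B, C in the order given.
Side lengths²: AB² = 106, AC² = 202, BC² = 20.
Since AC² = 202 ≥ 106 + 20 = 126, the angle opposite AC is not acute, so the smallest enclosing circle has AC as diameter.
Centre = midpoint of AC = (-1.5, 0.5), r² = 202/4 = 50.5.
Area = π·r² = π·50.5 ≈ 158.65.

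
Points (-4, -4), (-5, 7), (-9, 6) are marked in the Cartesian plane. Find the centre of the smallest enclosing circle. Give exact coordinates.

Call the three points A, B, C in the order given.
Side lengths²: AB² = 122, AC² = 125, BC² = 17.
Since AC² = 125 < 122 + 17 = 139, the triangle is acute, so the smallest enclosing circle is the circumcircle.
Circumcentre = (-103/18, 25/18), r² = 5185/162.
Centre = (-103/18, 25/18).

(-103/18, 25/18)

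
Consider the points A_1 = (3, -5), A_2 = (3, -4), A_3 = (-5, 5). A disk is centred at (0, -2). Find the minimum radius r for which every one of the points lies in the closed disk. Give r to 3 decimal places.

8.602

The required radius is the distance from (0, -2) to the farthest point.
Squared distances: 18, 13, 74.
Maximum is 74, attained at A_3.
r = √74 ≈ 8.602.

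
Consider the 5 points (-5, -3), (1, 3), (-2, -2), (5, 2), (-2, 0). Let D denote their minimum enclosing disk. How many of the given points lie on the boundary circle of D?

2

The minimum enclosing circle of a finite set is fixed by two of the points (as a diameter) or three (as a circumcircle).
The farthest pair is (-5, -3)–(5, 2) with squared distance 125. The circle on this segment as diameter has centre (0, -0.5) and r² = 125/4 = 31.25.
Check (1, 3): distance² to centre = 13.25 ≤ 31.25, so it lies inside.
All remaining points lie in this disk, and no smaller disk contains both endpoints, so this is the minimum enclosing circle.
The points at distance exactly r from the centre are (-5, -3), (5, 2) — 2 points.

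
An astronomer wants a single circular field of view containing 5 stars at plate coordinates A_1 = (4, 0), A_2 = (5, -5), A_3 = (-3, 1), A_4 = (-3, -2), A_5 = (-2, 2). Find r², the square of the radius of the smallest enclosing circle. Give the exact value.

25

A smallest enclosing disk is always determined by at most three of the input points on its boundary.
The farthest pair is A_2–A_3 with squared distance 100. The circle on this segment as diameter has centre (1, -2) and r² = 100/4 = 25.
Check A_1: distance² to centre = 13 ≤ 25, so it lies inside.
All remaining points lie in this disk, and no smaller disk contains both endpoints, so this is the minimum enclosing circle.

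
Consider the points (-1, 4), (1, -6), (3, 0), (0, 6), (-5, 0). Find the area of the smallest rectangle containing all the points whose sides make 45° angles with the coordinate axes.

In coordinates u = x + y, v = x − y the rectangle is axis-aligned; the map (x,y)→(u,v) scales areas by 2.
u-values: 3, -5, 3, 6, -5; range = 6 − (-5) = 11.
v-values: -5, 7, 3, -6, -5; range = 7 − (-6) = 13.
Area = (11 × 13) / 2 = 71.5.

71.5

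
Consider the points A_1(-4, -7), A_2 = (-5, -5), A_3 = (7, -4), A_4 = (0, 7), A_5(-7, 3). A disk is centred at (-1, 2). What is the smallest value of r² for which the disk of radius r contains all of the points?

The required radius is the distance from (-1, 2) to the farthest point.
Squared distances: 90, 65, 100, 26, 37.
Maximum is 100, attained at A_3.

100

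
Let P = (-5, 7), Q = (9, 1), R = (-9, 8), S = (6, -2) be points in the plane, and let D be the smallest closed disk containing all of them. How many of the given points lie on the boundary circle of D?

2

A smallest enclosing disk is always determined by at most three of the input points on its boundary.
The farthest pair is Q–R with squared distance 373. The circle on this segment as diameter has centre (0, 4.5) and r² = 373/4 = 93.25.
Check P: distance² to centre = 31.25 ≤ 93.25, so it lies inside.
All remaining points lie in this disk, and no smaller disk contains both endpoints, so this is the minimum enclosing circle.
The points at distance exactly r from the centre are Q, R — 2 points.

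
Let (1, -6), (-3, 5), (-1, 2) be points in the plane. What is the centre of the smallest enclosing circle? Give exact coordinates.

(-1, -0.5)

Call the three points A, B, C in the order given.
Side lengths²: AB² = 137, AC² = 68, BC² = 13.
Since AB² = 137 ≥ 68 + 13 = 81, the angle opposite AB is not acute, so the smallest enclosing circle has AB as diameter.
Centre = midpoint of AB = (-1, -0.5), r² = 137/4 = 34.25.
Centre = (-1, -0.5).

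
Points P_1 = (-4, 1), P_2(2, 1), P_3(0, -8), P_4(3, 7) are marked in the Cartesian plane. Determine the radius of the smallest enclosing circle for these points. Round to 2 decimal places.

7.65

The farthest pair is P_3–P_4 with squared distance 234. The circle on this segment as diameter has centre (1.5, -0.5) and r² = 234/4 = 58.5.
Check P_1: distance² to centre = 32.5 ≤ 58.5, so it lies inside.
All remaining points lie in this disk, and no smaller disk contains both endpoints, so this is the minimum enclosing circle.
r = √(58.5) ≈ 7.65.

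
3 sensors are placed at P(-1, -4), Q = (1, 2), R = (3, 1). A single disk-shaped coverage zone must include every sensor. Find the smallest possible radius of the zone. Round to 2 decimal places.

Side lengths²: PQ² = 40, PR² = 41, QR² = 5.
Since PR² = 41 < 40 + 5 = 45, the triangle is acute, so the smallest enclosing circle is the circumcircle.
Circumcentre = (9/14, -17/14), r² = 1025/98.
r = √(1025/98) ≈ 3.23.

3.23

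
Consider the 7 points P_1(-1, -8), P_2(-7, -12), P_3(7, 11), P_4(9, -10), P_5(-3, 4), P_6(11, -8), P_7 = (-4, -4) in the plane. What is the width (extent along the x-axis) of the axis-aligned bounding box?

18

max x = 11, min x = -7, so width = 18.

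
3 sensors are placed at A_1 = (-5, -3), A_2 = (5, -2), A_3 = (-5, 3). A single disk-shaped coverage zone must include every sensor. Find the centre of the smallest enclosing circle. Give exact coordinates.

Side lengths²: A_1A_2² = 101, A_1A_3² = 36, A_2A_3² = 125.
Since A_2A_3² = 125 < 101 + 36 = 137, the triangle is acute, so the smallest enclosing circle is the circumcircle.
Circumcentre = (-0.25, 0), r² = 31.5625.
Centre = (-0.25, 0).

(-0.25, 0)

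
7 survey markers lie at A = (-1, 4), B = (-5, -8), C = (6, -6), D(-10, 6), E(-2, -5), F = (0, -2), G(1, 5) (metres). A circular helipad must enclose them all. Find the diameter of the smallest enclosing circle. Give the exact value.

The minimum enclosing circle of a finite set is fixed by two of the points (as a diameter) or three (as a circumcircle).
The farthest pair is C–D with squared distance 400. The circle on this segment as diameter has centre (-2, 0) and r² = 400/4 = 100.
Check A: distance² to centre = 17 ≤ 100, so it lies inside.
All remaining points lie in this disk, and no smaller disk contains both endpoints, so this is the minimum enclosing circle.
Diameter = 2r = 2√100 = 20.

20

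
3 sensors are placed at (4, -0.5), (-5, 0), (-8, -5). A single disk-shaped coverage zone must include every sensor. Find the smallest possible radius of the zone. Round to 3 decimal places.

6.408

Call the three points A, B, C in the order given.
Side lengths²: AB² = 81.25, AC² = 164.25, BC² = 34.
Since AC² = 164.25 ≥ 81.25 + 34 = 115.25, the angle opposite AC is not acute, so the smallest enclosing circle has AC as diameter.
Centre = midpoint of AC = (-2, -2.75), r² = 164.25/4 = 41.0625.
r = √(41.0625) ≈ 6.408.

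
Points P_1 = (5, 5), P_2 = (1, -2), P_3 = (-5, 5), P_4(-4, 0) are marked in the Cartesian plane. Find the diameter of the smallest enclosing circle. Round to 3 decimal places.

By Welzl's lemma the MEC is supported by two points (diametrically opposite) or three points (on a circumcircle).
The minimum enclosing circle is determined by three boundary points: P_1, P_2, P_3.
Their circumcentre is (0, 45/14) with r² = 5525/196.
The farthest remaining point P_4 is at distance² 5161/196 ≤ 5525/196.
Diameter = 2r = 2√(5525/196) ≈ 10.619.

10.619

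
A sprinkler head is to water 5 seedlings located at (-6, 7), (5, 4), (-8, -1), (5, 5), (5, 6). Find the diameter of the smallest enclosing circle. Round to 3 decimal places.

A smallest enclosing disk is always determined by at most three of the input points on its boundary.
The farthest pair is (-8, -1)–(5, 6) with squared distance 218. The circle on this segment as diameter has centre (-1.5, 2.5) and r² = 218/4 = 54.5.
Check (-6, 7): distance² to centre = 40.5 ≤ 54.5, so it lies inside.
All remaining points lie in this disk, and no smaller disk contains both endpoints, so this is the minimum enclosing circle.
Diameter = 2r = 2√(54.5) ≈ 14.765.

14.765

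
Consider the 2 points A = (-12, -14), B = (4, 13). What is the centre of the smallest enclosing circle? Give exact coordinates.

(-4, -0.5)

The smallest circle enclosing two points has them as diameter endpoints.
Centre = midpoint = (-4, -0.5); r² = |AB|²/4 = 985/4 = 246.25.
Centre = (-4, -0.5).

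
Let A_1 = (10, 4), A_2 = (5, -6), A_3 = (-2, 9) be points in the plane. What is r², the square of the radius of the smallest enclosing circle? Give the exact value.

Side lengths²: A_1A_2² = 125, A_1A_3² = 169, A_2A_3² = 274.
Since A_2A_3² = 274 < 169 + 125 = 294, the triangle is acute, so the smallest enclosing circle is the circumcircle.
Circumcentre = (117/58, 101/58), r² = 115765/1682.

115765/1682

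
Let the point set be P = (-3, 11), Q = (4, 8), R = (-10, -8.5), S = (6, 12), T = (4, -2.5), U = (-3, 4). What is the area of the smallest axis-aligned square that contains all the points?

420.25

The bounding box has width 16 and height 20.5.
An axis-aligned square enclosing the set must have side ≥ max(width, height).
So the minimum side is max(16, 20.5) = 20.5.
Area = 20.5² = 420.25.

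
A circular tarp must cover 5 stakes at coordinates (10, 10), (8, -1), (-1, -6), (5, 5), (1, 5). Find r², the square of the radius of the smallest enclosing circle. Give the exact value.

The minimum enclosing circle of a finite set is fixed by two of the points (as a diameter) or three (as a circumcircle).
The farthest pair is (10, 10)–(-1, -6) with squared distance 377. The circle on this segment as diameter has centre (4.5, 2) and r² = 377/4 = 94.25.
Check (8, -1): distance² to centre = 21.25 ≤ 94.25, so it lies inside.
All remaining points lie in this disk, and no smaller disk contains both endpoints, so this is the minimum enclosing circle.

94.25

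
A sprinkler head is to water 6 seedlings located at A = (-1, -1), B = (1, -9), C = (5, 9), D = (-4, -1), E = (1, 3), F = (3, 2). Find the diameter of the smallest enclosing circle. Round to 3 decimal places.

A smallest enclosing disk is always determined by at most three of the input points on its boundary.
The farthest pair is B–C with squared distance 340. The circle on this segment as diameter has centre (3, 0) and r² = 340/4 = 85.
Check A: distance² to centre = 17 ≤ 85, so it lies inside.
All remaining points lie in this disk, and no smaller disk contains both endpoints, so this is the minimum enclosing circle.
Diameter = 2r = 2√85 ≈ 18.439.

18.439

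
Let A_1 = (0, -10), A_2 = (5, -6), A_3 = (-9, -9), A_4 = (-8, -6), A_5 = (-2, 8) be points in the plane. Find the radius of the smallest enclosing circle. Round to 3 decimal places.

A smallest enclosing disk is always determined by at most three of the input points on its boundary.
The minimum enclosing circle is determined by three boundary points: A_2, A_3, A_5.
Their circumcentre is (-205/62, -87/62) with r² = 173225/1922.
The farthest remaining point A_1 is at distance² 163057/1922 ≤ 173225/1922.
r = √(173225/1922) ≈ 9.494.

9.494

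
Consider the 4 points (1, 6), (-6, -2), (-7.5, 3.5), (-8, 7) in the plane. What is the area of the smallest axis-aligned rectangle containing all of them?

x ranges over [-8, 1], width 9.
y ranges over [-2, 7], height 9.
Area = 9 × 9 = 81.

81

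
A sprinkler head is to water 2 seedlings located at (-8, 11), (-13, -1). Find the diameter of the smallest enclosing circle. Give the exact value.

13

The smallest circle enclosing two points has them as diameter endpoints.
Centre = midpoint = (-10.5, 5); r² = |(-8, 11)−(-13, -1)|²/4 = 169/4 = 42.25.
Diameter = 2r = 2√(42.25) = 13.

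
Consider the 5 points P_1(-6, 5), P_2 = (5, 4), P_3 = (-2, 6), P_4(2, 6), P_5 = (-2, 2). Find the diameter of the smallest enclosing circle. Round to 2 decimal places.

11.05

The farthest pair is P_1–P_2 with squared distance 122. The circle on this segment as diameter has centre (-0.5, 4.5) and r² = 122/4 = 30.5.
Check P_3: distance² to centre = 4.5 ≤ 30.5, so it lies inside.
All remaining points lie in this disk, and no smaller disk contains both endpoints, so this is the minimum enclosing circle.
Diameter = 2r = 2√(30.5) ≈ 11.05.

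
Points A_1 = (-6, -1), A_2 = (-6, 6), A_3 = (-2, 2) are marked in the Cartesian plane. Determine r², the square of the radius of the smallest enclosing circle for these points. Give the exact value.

Side lengths²: A_1A_2² = 49, A_1A_3² = 25, A_2A_3² = 32.
Since A_1A_2² = 49 < 32 + 25 = 57, the triangle is acute, so the smallest enclosing circle is the circumcircle.
Circumcentre = (-5.5, 2.5), r² = 12.5.

12.5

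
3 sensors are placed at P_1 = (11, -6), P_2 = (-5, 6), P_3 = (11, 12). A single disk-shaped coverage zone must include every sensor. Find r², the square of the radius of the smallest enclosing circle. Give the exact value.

114.0625

Side lengths²: P_1P_2² = 400, P_1P_3² = 324, P_2P_3² = 292.
Since P_1P_2² = 400 < 324 + 292 = 616, the triangle is acute, so the smallest enclosing circle is the circumcircle.
Circumcentre = (5.25, 3), r² = 114.0625.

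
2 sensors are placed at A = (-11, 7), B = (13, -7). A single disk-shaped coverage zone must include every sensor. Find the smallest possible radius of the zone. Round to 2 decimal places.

The smallest circle enclosing two points has them as diameter endpoints.
Centre = midpoint = (1, 0); r² = |AB|²/4 = 772/4 = 193.
r = √193 ≈ 13.89.

13.89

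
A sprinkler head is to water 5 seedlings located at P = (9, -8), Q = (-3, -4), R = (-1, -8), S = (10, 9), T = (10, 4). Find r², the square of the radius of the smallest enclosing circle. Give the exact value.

A smallest enclosing disk is always determined by at most three of the input points on its boundary.
The farthest pair is R–S with squared distance 410. The circle on this segment as diameter has centre (4.5, 0.5) and r² = 410/4 = 102.5.
Check P: distance² to centre = 92.5 ≤ 102.5, so it lies inside.
All remaining points lie in this disk, and no smaller disk contains both endpoints, so this is the minimum enclosing circle.

102.5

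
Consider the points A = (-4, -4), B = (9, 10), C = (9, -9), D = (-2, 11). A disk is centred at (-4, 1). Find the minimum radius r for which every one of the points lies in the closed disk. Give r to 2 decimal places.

The required radius is the distance from (-4, 1) to the farthest point.
Squared distances: 25, 250, 269, 104.
Maximum is 269, attained at C.
r = √269 ≈ 16.40.

16.40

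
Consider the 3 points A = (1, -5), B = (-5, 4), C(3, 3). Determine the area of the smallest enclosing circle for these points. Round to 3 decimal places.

Side lengths²: AB² = 117, AC² = 68, BC² = 65.
Since AB² = 117 < 68 + 65 = 133, the triangle is acute, so the smallest enclosing circle is the circumcircle.
Circumcentre = (-16/11, -3/22), r² = 14365/484.
Area = π·r² = π·14365/484 ≈ 93.242.

93.242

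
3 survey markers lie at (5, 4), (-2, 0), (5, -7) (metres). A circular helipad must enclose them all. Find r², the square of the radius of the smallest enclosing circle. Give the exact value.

Call the three points A, B, C in the order given.
Side lengths²: AB² = 65, AC² = 121, BC² = 98.
Since AC² = 121 < 98 + 65 = 163, the triangle is acute, so the smallest enclosing circle is the circumcircle.
Circumcentre = (3.5, -1.5), r² = 32.5.

32.5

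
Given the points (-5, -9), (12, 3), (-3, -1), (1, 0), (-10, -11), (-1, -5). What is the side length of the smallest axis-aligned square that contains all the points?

22

The bounding box has width 22 and height 14.
An axis-aligned square enclosing the set must have side ≥ max(width, height).
So the minimum side is max(22, 14) = 22.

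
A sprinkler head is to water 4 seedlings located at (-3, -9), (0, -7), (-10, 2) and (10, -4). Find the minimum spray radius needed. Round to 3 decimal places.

The farthest pair is (-10, 2)–(10, -4) with squared distance 436. The circle on this segment as diameter has centre (0, -1) and r² = 436/4 = 109.
Check (-3, -9): distance² to centre = 73 ≤ 109, so it lies inside.
All remaining points lie in this disk, and no smaller disk contains both endpoints, so this is the minimum enclosing circle.
r = √109 ≈ 10.440.

10.440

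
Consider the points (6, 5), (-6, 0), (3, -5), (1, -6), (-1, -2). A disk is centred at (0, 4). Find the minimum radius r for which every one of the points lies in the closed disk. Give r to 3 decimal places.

The required radius is the distance from (0, 4) to the farthest point.
Squared distances: 37, 52, 90, 101, 37.
Maximum is 101, attained at (1, -6).
r = √101 ≈ 10.050.

10.050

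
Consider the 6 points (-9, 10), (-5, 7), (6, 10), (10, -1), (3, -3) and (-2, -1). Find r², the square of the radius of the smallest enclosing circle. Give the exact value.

120.5

The farthest pair is (-9, 10)–(10, -1) with squared distance 482. The circle on this segment as diameter has centre (0.5, 4.5) and r² = 482/4 = 120.5.
Check (-5, 7): distance² to centre = 36.5 ≤ 120.5, so it lies inside.
All remaining points lie in this disk, and no smaller disk contains both endpoints, so this is the minimum enclosing circle.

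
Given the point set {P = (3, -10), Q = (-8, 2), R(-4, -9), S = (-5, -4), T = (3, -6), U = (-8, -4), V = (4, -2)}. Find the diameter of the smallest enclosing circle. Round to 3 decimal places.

The farthest pair is P–Q with squared distance 265. The circle on this segment as diameter has centre (-2.5, -4) and r² = 265/4 = 66.25.
Check R: distance² to centre = 27.25 ≤ 66.25, so it lies inside.
All remaining points lie in this disk, and no smaller disk contains both endpoints, so this is the minimum enclosing circle.
Diameter = 2r = 2√(66.25) ≈ 16.279.

16.279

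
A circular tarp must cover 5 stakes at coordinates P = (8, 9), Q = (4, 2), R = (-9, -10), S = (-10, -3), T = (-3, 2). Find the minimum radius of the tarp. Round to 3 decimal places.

A smallest enclosing disk is always determined by at most three of the input points on its boundary.
The farthest pair is P–R with squared distance 650. The circle on this segment as diameter has centre (-0.5, -0.5) and r² = 650/4 = 162.5.
Check Q: distance² to centre = 26.5 ≤ 162.5, so it lies inside.
All remaining points lie in this disk, and no smaller disk contains both endpoints, so this is the minimum enclosing circle.
r = √(162.5) ≈ 12.748.

12.748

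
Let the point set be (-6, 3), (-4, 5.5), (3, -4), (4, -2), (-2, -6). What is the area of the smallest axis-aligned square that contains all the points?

132.25

The bounding box has width 10 and height 11.5.
An axis-aligned square enclosing the set must have side ≥ max(width, height).
So the minimum side is max(10, 11.5) = 11.5.
Area = 11.5² = 132.25.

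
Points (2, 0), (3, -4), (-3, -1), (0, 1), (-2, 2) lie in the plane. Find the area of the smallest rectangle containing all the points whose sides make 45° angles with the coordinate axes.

In coordinates u = x + y, v = x − y the rectangle is axis-aligned; the map (x,y)→(u,v) scales areas by 2.
u-values: 2, -1, -4, 1, 0; range = 2 − (-4) = 6.
v-values: 2, 7, -2, -1, -4; range = 7 − (-4) = 11.
Area = (6 × 11) / 2 = 33.

33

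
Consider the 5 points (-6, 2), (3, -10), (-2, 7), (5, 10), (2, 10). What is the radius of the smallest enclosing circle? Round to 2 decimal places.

10.06

The minimum enclosing circle is determined by three boundary points: (3, -10), (5, 10), (2, 10).
Their circumcentre is (3.5, 0.05) with r² = 101.2525.
The farthest remaining point (-6, 2) is at distance² 94.0525 ≤ 101.2525.
r = √(101.2525) ≈ 10.06.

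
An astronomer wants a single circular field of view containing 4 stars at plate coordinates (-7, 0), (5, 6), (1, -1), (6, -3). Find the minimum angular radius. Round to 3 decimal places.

The minimum enclosing circle is determined by three boundary points: (-7, 0), (5, 6), (6, -3).
Their circumcentre is (1/19, 17/19) with r² = 18245/361.
The farthest remaining point (1, -1) is at distance² 1620/361 ≤ 18245/361.
r = √(18245/361) ≈ 7.109.

7.109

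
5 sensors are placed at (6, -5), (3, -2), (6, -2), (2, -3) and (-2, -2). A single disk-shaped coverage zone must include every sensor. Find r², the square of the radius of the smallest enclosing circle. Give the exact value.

18.25

A smallest enclosing disk is always determined by at most three of the input points on its boundary.
The farthest pair is (6, -5)–(-2, -2) with squared distance 73. The circle on this segment as diameter has centre (2, -3.5) and r² = 73/4 = 18.25.
Check (3, -2): distance² to centre = 3.25 ≤ 18.25, so it lies inside.
All remaining points lie in this disk, and no smaller disk contains both endpoints, so this is the minimum enclosing circle.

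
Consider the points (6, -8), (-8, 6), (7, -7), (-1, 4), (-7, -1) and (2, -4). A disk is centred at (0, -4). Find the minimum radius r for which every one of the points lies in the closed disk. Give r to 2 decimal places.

The required radius is the distance from (0, -4) to the farthest point.
Squared distances: 52, 164, 58, 65, 58, 4.
Maximum is 164, attained at (-8, 6).
r = √164 ≈ 12.81.

12.81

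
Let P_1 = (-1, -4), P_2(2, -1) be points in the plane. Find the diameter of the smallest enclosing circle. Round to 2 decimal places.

4.24

The smallest circle enclosing two points has them as diameter endpoints.
Centre = midpoint = (0.5, -2.5); r² = |P_1P_2|²/4 = 18/4 = 4.5.
Diameter = 2r = 2√(4.5) ≈ 4.24.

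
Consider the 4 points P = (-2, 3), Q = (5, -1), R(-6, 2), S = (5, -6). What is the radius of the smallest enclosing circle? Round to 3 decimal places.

6.801

The farthest pair is R–S with squared distance 185. The circle on this segment as diameter has centre (-0.5, -2) and r² = 185/4 = 46.25.
Check P: distance² to centre = 27.25 ≤ 46.25, so it lies inside.
All remaining points lie in this disk, and no smaller disk contains both endpoints, so this is the minimum enclosing circle.
r = √(46.25) ≈ 6.801.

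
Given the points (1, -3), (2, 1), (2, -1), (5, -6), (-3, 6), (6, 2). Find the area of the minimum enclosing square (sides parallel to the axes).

144

The bounding box has width 9 and height 12.
An axis-aligned square enclosing the set must have side ≥ max(width, height).
So the minimum side is max(9, 12) = 12.
Area = 12² = 144.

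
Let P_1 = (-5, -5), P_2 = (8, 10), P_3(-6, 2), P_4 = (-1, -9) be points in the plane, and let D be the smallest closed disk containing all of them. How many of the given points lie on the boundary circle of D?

2

The farthest pair is P_2–P_4 with squared distance 442. The circle on this segment as diameter has centre (3.5, 0.5) and r² = 442/4 = 110.5.
Check P_1: distance² to centre = 102.5 ≤ 110.5, so it lies inside.
All remaining points lie in this disk, and no smaller disk contains both endpoints, so this is the minimum enclosing circle.
The points at distance exactly r from the centre are P_2, P_4 — 2 points.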